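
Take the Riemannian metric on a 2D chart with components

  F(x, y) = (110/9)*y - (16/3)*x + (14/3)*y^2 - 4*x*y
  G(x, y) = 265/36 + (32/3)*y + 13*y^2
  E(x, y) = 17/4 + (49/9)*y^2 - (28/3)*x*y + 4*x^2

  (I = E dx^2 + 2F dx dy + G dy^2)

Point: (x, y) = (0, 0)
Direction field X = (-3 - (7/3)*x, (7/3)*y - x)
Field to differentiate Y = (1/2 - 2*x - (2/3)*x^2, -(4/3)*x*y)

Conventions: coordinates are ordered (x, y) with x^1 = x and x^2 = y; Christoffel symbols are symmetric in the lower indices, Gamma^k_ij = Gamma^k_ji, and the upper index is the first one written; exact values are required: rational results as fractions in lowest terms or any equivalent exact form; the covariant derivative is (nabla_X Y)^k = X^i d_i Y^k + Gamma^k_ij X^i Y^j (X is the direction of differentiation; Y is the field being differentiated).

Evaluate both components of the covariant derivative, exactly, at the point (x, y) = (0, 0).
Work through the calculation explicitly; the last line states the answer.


E = 17/4, F = 0, G = 265/36 at the point
E_x = 0, E_y = 0, F_x = -16/3, F_y = 110/9, G_x = 0, G_y = 32/3
EG - F^2 = 4505/144;  g^inv = (144/4505) * [[265/36, 0], [0, 17/4]]
first-kind symbols [ij,l] = (1/2)(d_i g_jl + d_j g_il - d_l g_ij): [xx,x] = E_x/2 = 0, [xx,y] = F_x - E_y/2 = -16/3, [xy,x] = E_y/2 = 0, [xy,y] = G_x/2 = 0, [yy,x] = F_y - G_x/2 = 110/9, [yy,y] = G_y/2 = 16/3
Gamma^x_ij = (G*[ij,x] - F*[ij,y])/(EG - F^2), Gamma^y_ij = (E*[ij,y] - F*[ij,x])/(EG - F^2)
Gamma_xxx = 0, Gamma_xxy = 0, Gamma_xyy = 440/153, Gamma_yxx = -192/265, Gamma_yxy = 0, Gamma_yyy = 192/265
X = (-3, 0), Y = (1/2, 0) at the point

Answer: (nabla_X Y)^x = 6, (nabla_X Y)^y = 288/265


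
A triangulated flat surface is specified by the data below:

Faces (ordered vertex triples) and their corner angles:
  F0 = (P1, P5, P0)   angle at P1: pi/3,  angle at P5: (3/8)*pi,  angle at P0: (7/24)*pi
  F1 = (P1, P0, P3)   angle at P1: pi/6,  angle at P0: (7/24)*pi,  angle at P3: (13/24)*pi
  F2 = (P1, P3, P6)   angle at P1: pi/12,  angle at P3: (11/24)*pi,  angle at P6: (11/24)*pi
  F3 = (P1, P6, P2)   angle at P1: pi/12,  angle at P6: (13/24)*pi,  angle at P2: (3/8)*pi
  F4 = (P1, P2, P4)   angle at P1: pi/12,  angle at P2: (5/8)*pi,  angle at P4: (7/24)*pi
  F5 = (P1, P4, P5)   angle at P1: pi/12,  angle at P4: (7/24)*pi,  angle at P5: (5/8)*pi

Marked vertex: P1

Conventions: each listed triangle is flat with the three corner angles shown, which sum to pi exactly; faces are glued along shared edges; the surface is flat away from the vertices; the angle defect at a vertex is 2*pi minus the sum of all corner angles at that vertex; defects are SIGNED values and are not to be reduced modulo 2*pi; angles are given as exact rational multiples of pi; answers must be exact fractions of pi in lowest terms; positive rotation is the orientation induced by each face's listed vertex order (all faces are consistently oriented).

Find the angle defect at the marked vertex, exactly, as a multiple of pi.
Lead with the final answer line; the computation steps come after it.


Answer: defect(P1) = (7/6)*pi

Sum of corner angles at P1: (5/6)*pi
defect = 2*pi - (5/6)*pi


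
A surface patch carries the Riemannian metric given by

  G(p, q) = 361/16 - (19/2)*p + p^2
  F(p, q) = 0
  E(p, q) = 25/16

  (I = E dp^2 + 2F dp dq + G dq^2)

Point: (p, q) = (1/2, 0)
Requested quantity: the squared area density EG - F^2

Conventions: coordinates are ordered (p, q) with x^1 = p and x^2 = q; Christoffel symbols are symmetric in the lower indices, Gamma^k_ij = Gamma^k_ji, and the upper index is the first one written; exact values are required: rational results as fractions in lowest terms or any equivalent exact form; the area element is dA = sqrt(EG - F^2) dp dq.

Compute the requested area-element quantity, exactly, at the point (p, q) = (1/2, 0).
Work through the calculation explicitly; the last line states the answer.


E = 25/16, F = 0, G = 289/16; EG - F^2 = 7225/256

Answer: EG - F^2 = 7225/256


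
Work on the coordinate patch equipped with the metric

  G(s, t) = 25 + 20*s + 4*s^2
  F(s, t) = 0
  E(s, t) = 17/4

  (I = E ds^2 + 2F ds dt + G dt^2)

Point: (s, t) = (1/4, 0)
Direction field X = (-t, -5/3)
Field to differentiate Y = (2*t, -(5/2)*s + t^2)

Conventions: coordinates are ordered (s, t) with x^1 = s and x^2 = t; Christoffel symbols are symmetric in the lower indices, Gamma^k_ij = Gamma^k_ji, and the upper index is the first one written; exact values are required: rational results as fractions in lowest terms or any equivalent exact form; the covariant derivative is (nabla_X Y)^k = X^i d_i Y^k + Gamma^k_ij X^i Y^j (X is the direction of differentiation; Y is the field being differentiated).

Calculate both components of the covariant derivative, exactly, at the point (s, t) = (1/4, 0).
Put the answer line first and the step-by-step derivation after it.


Answer: (nabla_X Y)^s = -205/34, (nabla_X Y)^t = 0

E = 17/4, F = 0, G = 121/4 at the point
E_s = 0, E_t = 0, F_s = 0, F_t = 0, G_s = 22, G_t = 0
EG - F^2 = 2057/16;  g^inv = (16/2057) * [[121/4, 0], [0, 17/4]]
first-kind symbols [ij,l] = (1/2)(d_i g_jl + d_j g_il - d_l g_ij): [ss,s] = E_s/2 = 0, [ss,t] = F_s - E_t/2 = 0, [st,s] = E_t/2 = 0, [st,t] = G_s/2 = 11, [tt,s] = F_t - G_s/2 = -11, [tt,t] = G_t/2 = 0
Gamma^s_ij = (G*[ij,s] - F*[ij,t])/(EG - F^2), Gamma^t_ij = (E*[ij,t] - F*[ij,s])/(EG - F^2)
Gamma_sss = 0, Gamma_sst = 0, Gamma_stt = -44/17, Gamma_tss = 0, Gamma_tst = 4/11, Gamma_ttt = 0
X = (0, -5/3), Y = (0, -5/8) at the point


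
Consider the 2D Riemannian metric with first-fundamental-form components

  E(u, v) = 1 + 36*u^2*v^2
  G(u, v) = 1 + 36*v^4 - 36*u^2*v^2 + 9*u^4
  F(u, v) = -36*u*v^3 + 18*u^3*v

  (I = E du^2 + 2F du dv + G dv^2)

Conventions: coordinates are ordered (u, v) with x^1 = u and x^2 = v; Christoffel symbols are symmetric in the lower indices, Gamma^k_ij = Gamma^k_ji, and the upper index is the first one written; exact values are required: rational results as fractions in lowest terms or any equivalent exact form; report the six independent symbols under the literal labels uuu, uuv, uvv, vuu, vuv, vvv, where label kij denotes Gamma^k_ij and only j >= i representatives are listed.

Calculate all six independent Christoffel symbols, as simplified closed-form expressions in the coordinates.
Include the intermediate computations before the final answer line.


E = 1 + 36*u^2*v^2; F = -36*u*v^3 + 18*u^3*v; G = 1 + 36*v^4 - 36*u^2*v^2 + 9*u^4
Gamma^k_ij = (1/2) g^{kl} (d_i g_jl + d_j g_il - d_l g_ij), with g^inv = (1/(EG-F^2)) [[G, -F], [-F, E]]
first partials: E_u = 72*u*v^2, E_v = 72*u^2*v, F_u = -36*v^3 + 54*u^2*v, F_v = -108*u*v^2 + 18*u^3, G_u = -72*u*v^2 + 36*u^3, G_v = 144*v^3 - 72*u^2*v
D = EG - F^2 = 1 + 36*v^4 + 9*u^4
expanded: Gamma^u_uu = (G E_u - 2F F_u + F E_v)/(2D), Gamma^u_uv = (G E_v - F G_u)/(2D), Gamma^u_vv = (2G F_v - G G_u - F G_v)/(2D), Gamma^v_uu = (2E F_u - E E_v - F E_u)/(2D), Gamma^v_uv = (E G_u - F E_v)/(2D), Gamma^v_vv = (E G_v - 2F F_v + F G_u)/(2D); substitute and cancel common factors

Answer: Gamma_uuu = 36*u*v^2/(9*u^4 + 36*v^4 + 1), Gamma_uuv = 36*u^2*v/(9*u^4 + 36*v^4 + 1), Gamma_uvv = -72*u*v^2/(9*u^4 + 36*v^4 + 1), Gamma_vuu = (18*u^2*v - 36*v^3)/(9*u^4 + 36*v^4 + 1), Gamma_vuv = (18*u^3 - 36*u*v^2)/(9*u^4 + 36*v^4 + 1), Gamma_vvv = (-36*u^2*v + 72*v^3)/(9*u^4 + 36*v^4 + 1)


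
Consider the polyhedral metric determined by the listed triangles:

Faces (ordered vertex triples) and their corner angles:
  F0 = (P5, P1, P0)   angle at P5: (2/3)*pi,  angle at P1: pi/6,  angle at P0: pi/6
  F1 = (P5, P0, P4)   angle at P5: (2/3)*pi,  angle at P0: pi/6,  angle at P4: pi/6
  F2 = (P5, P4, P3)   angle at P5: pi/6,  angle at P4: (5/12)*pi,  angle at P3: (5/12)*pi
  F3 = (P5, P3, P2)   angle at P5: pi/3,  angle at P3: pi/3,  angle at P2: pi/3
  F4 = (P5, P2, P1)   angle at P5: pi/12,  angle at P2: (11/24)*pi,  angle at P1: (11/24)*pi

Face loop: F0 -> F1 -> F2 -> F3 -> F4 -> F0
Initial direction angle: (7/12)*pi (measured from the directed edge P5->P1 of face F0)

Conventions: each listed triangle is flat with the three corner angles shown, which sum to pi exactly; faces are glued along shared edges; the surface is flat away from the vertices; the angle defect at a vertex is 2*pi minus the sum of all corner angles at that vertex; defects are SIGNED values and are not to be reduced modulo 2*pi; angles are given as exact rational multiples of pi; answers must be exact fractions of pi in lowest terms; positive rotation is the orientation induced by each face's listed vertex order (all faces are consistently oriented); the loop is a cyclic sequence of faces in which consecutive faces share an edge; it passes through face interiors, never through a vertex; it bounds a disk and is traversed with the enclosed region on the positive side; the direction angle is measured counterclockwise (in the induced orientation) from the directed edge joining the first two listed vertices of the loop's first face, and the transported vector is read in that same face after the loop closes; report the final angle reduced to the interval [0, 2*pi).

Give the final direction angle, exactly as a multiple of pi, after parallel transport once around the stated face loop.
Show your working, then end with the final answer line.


enclosed vertex P5: corner angles sum to (23/12)*pi, defect = 2*pi - (23/12)*pi = pi/12
the rotation equals the total enclosed defect, so the final angle is initial + defects (mod 2*pi)
final angle = (7/12)*pi + pi/12 = (2/3)*pi (mod 2*pi)

Answer: final direction angle = (2/3)*pi


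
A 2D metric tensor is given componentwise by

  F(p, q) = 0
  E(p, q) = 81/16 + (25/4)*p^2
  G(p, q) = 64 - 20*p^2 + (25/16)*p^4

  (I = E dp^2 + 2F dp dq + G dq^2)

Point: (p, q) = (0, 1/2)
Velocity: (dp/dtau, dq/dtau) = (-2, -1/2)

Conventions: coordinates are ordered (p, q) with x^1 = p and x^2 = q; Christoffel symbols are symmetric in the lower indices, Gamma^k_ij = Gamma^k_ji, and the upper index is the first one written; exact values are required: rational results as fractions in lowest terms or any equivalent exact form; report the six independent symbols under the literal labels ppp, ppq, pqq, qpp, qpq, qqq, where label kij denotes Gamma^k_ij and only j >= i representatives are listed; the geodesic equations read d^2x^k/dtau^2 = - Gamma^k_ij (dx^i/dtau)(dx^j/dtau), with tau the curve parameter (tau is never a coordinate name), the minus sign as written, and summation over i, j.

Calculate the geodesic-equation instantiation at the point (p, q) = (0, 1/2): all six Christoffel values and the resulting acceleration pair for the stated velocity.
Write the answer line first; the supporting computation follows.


Answer: Gamma_ppp = 0, Gamma_ppq = 0, Gamma_pqq = 0, Gamma_qpp = 0, Gamma_qpq = 0, Gamma_qqq = 0; accelerations (d^2p/dtau^2, d^2q/dtau^2) = (0, 0)

E = 81/16, F = 0, G = 64 at the point
E_p = 0, E_q = 0, F_p = 0, F_q = 0, G_p = 0, G_q = 0
EG - F^2 = 324;  g^inv = (1/324) * [[64, 0], [0, 81/16]]
first-kind symbols [ij,l] = (1/2)(d_i g_jl + d_j g_il - d_l g_ij): [pp,p] = E_p/2 = 0, [pp,q] = F_p - E_q/2 = 0, [pq,p] = E_q/2 = 0, [pq,q] = G_p/2 = 0, [qq,p] = F_q - G_p/2 = 0, [qq,q] = G_q/2 = 0
Gamma^p_ij = (G*[ij,p] - F*[ij,q])/(EG - F^2), Gamma^q_ij = (E*[ij,q] - F*[ij,p])/(EG - F^2)
Gamma_ppp = 0, Gamma_ppq = 0, Gamma_pqq = 0, Gamma_qpp = 0, Gamma_qpq = 0, Gamma_qqq = 0
d^2p/dtau^2 = -(Gamma_ppp*(-2)^2 + 2*Gamma_ppq*(-2)*(-1/2) + Gamma_pqq*(-1/2)^2) = 0
d^2q/dtau^2 = -(Gamma_qpp*(-2)^2 + 2*Gamma_qpq*(-2)*(-1/2) + Gamma_qqq*(-1/2)^2) = 0


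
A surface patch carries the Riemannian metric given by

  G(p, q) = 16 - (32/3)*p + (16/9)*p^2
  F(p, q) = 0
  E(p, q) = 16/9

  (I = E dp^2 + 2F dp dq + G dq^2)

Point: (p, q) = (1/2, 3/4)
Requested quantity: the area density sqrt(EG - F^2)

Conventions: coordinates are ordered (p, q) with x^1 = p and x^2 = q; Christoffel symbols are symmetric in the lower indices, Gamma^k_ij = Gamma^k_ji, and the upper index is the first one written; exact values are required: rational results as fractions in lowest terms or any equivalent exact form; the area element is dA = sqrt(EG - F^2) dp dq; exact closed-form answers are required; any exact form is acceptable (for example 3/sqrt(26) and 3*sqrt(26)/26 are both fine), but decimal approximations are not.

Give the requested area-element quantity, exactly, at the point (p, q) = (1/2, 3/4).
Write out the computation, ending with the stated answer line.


E = 16/9, F = 0, G = 100/9; EG - F^2 = 1600/81

Answer: sqrt(EG - F^2) = 40/9


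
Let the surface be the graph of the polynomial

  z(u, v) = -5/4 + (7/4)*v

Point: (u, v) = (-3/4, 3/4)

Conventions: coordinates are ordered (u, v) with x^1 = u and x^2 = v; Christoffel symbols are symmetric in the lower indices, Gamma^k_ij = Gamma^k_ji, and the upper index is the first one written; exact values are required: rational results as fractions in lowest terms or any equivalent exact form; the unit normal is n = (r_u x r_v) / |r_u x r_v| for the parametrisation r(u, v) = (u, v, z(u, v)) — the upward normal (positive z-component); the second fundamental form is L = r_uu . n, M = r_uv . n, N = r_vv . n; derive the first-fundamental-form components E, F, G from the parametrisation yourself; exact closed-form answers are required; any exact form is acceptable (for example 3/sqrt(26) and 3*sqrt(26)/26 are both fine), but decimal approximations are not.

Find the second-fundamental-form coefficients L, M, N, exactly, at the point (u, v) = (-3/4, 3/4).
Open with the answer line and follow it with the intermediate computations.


Answer: L = 0, M = 0, N = 0

z_u = 0, z_v = 7/4, z_uu = 0, z_uv = 0, z_vv = 0
E = 1, F = 0, G = 65/16; answer radicand W^2 = 65/16
unnormalised second-form numerators: l = 0, m = 0, n = 0; L = l/sqrt(65/16), and similarly M = m/sqrt(W^2), N = n/sqrt(W^2)


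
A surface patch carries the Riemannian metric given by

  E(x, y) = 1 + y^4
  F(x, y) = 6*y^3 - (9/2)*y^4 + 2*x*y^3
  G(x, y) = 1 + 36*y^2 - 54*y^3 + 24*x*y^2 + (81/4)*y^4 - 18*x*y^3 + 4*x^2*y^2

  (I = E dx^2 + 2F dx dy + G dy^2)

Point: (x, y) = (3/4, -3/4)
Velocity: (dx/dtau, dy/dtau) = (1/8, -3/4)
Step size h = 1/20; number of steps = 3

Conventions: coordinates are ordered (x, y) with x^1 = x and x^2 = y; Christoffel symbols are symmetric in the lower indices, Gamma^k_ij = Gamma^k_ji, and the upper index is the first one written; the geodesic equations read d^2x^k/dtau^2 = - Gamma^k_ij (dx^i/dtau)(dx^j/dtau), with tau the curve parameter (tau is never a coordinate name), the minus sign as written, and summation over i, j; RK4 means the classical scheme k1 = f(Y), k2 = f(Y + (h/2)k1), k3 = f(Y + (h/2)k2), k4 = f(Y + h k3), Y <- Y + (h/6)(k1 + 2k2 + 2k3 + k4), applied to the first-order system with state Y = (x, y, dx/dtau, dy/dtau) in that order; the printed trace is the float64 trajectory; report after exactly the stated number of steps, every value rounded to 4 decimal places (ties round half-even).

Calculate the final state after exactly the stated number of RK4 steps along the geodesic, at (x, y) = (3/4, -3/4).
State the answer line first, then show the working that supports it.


Answer: x = 0.7681, y = -0.8529, dx/dtau = 0.1164, dy/dtau = -0.6305

f(Y) = (dx/dtau, dy/dtau, -Gamma^x_ij Y'^i Y'^j, -Gamma^y_ij Y'^i Y'^j) with the Gammas evaluated at the stage position; h = 0.050000; intermediate values shown to 6 dp
step 0: x = 0.7500, y = -0.7500, dx/dtau = 0.1250, dy/dtau = -0.7500
step 1:
  k1: at (x, y) = (0.750000, -0.750000), (dx/dtau, dy/dtau) = (0.125000, -0.750000); Gamma_xxx = 0.000000, Gamma_xxy = -0.012437, Gamma_xyy = 0.118153, Gamma_yxx = 0.000000, Gamma_yxy = 0.180339, Gamma_yyy = -1.713225; k1 = (0.125000, -0.750000, -0.068793, 0.997502)
  k2: at (x, y) = (0.753125, -0.768750), (dx/dtau, dy/dtau) = (0.123280, -0.725062); Gamma_xxx = 0.000000, Gamma_xxy = -0.012548, Gamma_xyy = 0.117728, Gamma_yxx = 0.000000, Gamma_yxy = 0.178990, Gamma_yyy = -1.679301; k2 = (0.123280, -0.725062, -0.064135, 0.914833)
  k3: at (x, y) = (0.753082, -0.768127), (dx/dtau, dy/dtau) = (0.123397, -0.727129); Gamma_xxx = 0.000000, Gamma_xxy = -0.012544, Gamma_xyy = 0.117741, Gamma_yxx = 0.000000, Gamma_yxy = 0.179033, Gamma_yyy = -1.680403; k3 = (0.123397, -0.727129, -0.064503, 0.920585)
  k4: at (x, y) = (0.756170, -0.786356), (dx/dtau, dy/dtau) = (0.121775, -0.703971); Gamma_xxx = 0.000000, Gamma_xxy = -0.012647, Gamma_xyy = 0.117318, Gamma_yxx = 0.000000, Gamma_yxy = 0.177727, Gamma_yyy = -1.648712; k4 = (0.121775, -0.703971, -0.060308, 0.847532)
  Y <- Y + (h/6)(k1 + 2k2 + 2k3 + k4): x = 0.7562, y = -0.7863, dx/dtau = 0.1218, dy/dtau = -0.7040
step 2:
  k1: at (x, y) = (0.756168, -0.786320), (dx/dtau, dy/dtau) = (0.121780, -0.704034); Gamma_xxx = 0.000000, Gamma_xxy = -0.012646, Gamma_xyy = 0.117319, Gamma_yxx = 0.000000, Gamma_yxy = 0.177729, Gamma_yyy = -1.648775; k1 = (0.121780, -0.704034, -0.060319, 0.847715)
  k2: at (x, y) = (0.759212, -0.803920), (dx/dtau, dy/dtau) = (0.120272, -0.682842); Gamma_xxx = 0.000000, Gamma_xxy = -0.012740, Gamma_xyy = 0.116902, Gamma_yxx = 0.000000, Gamma_yxy = 0.176475, Gamma_yyy = -1.619353; k2 = (0.120272, -0.682842, -0.056601, 0.784046)
  k3: at (x, y) = (0.759175, -0.803391), (dx/dtau, dy/dtau) = (0.120365, -0.684433); Gamma_xxx = 0.000000, Gamma_xxy = -0.012737, Gamma_xyy = 0.116913, Gamma_yxx = 0.000000, Gamma_yxy = 0.176511, Gamma_yyy = -1.620219; k3 = (0.120365, -0.684433, -0.056867, 0.788072)
  k4: at (x, y) = (0.762186, -0.820541), (dx/dtau, dy/dtau) = (0.118937, -0.664631); Gamma_xxx = 0.000000, Gamma_xxy = -0.012823, Gamma_xyy = 0.116501, Gamma_yxx = 0.000000, Gamma_yxy = 0.175296, Gamma_yyy = -1.592569; k4 = (0.118937, -0.664631, -0.053490, 0.731206)
  Y <- Y + (h/6)(k1 + 2k2 + 2k3 + k4): x = 0.7622, y = -0.8205, dx/dtau = 0.1189, dy/dtau = -0.6647
step 3:
  k1: at (x, y) = (0.762184, -0.820513), (dx/dtau, dy/dtau) = (0.118941, -0.664675); Gamma_xxx = 0.000000, Gamma_xxy = -0.012823, Gamma_xyy = 0.116502, Gamma_yxx = 0.000000, Gamma_yxy = 0.175298, Gamma_yyy = -1.592613; k1 = (0.118941, -0.664675, -0.053497, 0.731322)
  k2: at (x, y) = (0.765158, -0.837130), (dx/dtau, dy/dtau) = (0.117603, -0.646392); Gamma_xxx = 0.000000, Gamma_xxy = -0.012903, Gamma_xyy = 0.116096, Gamma_yxx = 0.000000, Gamma_yxy = 0.174129, Gamma_yyy = -1.566760; k2 = (0.117603, -0.646392, -0.050469, 0.681101)
  k3: at (x, y) = (0.765124, -0.836673), (dx/dtau, dy/dtau) = (0.117679, -0.647647); Gamma_xxx = 0.000000, Gamma_xxy = -0.012900, Gamma_xyy = 0.116106, Gamma_yxx = 0.000000, Gamma_yxy = 0.174160, Gamma_yyy = -1.567456; k3 = (0.117679, -0.647647, -0.050667, 0.684012)
  k4: at (x, y) = (0.768068, -0.852895), (dx/dtau, dy/dtau) = (0.116407, -0.630474); Gamma_xxx = 0.000000, Gamma_xxy = -0.012974, Gamma_xyy = 0.115705, Gamma_yxx = 0.000000, Gamma_yxy = 0.173026, Gamma_yyy = -1.543038; k4 = (0.116407, -0.630474, -0.047897, 0.638751)
  Y <- Y + (h/6)(k1 + 2k2 + 2k3 + k4): x = 0.7681, y = -0.8529, dx/dtau = 0.1164, dy/dtau = -0.6305


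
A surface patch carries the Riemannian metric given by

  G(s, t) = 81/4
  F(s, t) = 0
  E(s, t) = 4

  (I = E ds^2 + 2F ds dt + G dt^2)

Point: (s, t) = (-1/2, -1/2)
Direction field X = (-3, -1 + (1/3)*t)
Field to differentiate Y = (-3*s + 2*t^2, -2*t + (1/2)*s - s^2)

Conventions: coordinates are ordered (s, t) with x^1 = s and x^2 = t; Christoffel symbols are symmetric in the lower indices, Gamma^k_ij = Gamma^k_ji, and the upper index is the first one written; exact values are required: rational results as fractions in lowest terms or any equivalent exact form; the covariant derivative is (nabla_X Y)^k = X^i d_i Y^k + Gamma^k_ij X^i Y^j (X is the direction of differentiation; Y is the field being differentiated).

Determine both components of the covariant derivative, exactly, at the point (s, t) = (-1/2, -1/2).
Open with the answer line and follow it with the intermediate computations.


Answer: (nabla_X Y)^s = 34/3, (nabla_X Y)^t = -13/6

E = 4, F = 0, G = 81/4 at the point
E_s = 0, E_t = 0, F_s = 0, F_t = 0, G_s = 0, G_t = 0
EG - F^2 = 81;  g^inv = (1/81) * [[81/4, 0], [0, 4]]
first-kind symbols [ij,l] = (1/2)(d_i g_jl + d_j g_il - d_l g_ij): [ss,s] = E_s/2 = 0, [ss,t] = F_s - E_t/2 = 0, [st,s] = E_t/2 = 0, [st,t] = G_s/2 = 0, [tt,s] = F_t - G_s/2 = 0, [tt,t] = G_t/2 = 0
Gamma^s_ij = (G*[ij,s] - F*[ij,t])/(EG - F^2), Gamma^t_ij = (E*[ij,t] - F*[ij,s])/(EG - F^2)
Gamma_sss = 0, Gamma_sst = 0, Gamma_stt = 0, Gamma_tss = 0, Gamma_tst = 0, Gamma_ttt = 0
X = (-3, -7/6), Y = (2, 1/2) at the point


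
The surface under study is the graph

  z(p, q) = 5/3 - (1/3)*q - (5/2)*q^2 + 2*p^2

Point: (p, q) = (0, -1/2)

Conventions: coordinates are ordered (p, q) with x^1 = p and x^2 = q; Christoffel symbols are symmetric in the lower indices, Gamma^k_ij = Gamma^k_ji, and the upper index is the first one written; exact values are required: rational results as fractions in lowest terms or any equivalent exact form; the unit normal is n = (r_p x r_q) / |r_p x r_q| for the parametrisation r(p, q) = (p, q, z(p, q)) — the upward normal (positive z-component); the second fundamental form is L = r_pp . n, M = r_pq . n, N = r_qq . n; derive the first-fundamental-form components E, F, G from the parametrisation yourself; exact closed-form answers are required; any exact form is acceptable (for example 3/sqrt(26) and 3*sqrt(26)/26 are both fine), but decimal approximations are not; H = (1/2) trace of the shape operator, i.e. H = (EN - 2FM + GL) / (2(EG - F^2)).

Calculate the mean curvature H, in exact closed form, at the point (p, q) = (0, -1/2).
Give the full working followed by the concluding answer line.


z_p = 0, z_q = 13/6, z_pp = 4, z_pq = 0, z_qq = -5
E = 1, F = 0, G = 205/36; answer radicand W^2 = 205/36
unnormalised second-form numerators: l = 4, m = 0, n = -5; L = l/sqrt(205/36), and similarly M = m/sqrt(W^2), N = n/sqrt(W^2)
H = (E*n - 2*F*m + G*l) / (2*(EG - F^2)*sqrt(W^2)); E*n - 2*F*m + G*l = 160/9, EG - F^2 = 205/36, so H = (64/41)/sqrt(205/36)

Answer: H = 384*sqrt(205)/8405


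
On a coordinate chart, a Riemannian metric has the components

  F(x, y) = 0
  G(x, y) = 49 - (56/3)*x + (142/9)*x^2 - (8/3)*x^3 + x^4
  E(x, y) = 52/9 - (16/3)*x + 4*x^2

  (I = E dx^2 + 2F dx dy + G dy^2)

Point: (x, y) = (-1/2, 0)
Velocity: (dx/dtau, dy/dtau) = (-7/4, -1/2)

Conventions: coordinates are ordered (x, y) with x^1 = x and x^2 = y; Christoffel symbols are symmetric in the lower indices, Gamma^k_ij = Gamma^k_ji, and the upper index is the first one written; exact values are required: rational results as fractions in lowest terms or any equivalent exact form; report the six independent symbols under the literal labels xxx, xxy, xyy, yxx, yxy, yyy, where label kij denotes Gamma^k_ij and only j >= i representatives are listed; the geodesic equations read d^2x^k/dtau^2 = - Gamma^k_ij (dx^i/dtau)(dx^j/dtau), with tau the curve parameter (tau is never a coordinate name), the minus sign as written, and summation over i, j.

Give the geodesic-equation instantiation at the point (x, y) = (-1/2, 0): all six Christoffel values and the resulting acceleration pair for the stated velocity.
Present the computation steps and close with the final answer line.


E = 85/9, F = 0, G = 9025/144 at the point
E_x = -28/3, E_y = 0, F_x = 0, F_y = 0, G_x = -665/18, G_y = 0
EG - F^2 = 767125/1296;  g^inv = (1296/767125) * [[9025/144, 0], [0, 85/9]]
first-kind symbols [ij,l] = (1/2)(d_i g_jl + d_j g_il - d_l g_ij): [xx,x] = E_x/2 = -14/3, [xx,y] = F_x - E_y/2 = 0, [xy,x] = E_y/2 = 0, [xy,y] = G_x/2 = -665/36, [yy,x] = F_y - G_x/2 = 665/36, [yy,y] = G_y/2 = 0
Gamma^x_ij = (G*[ij,x] - F*[ij,y])/(EG - F^2), Gamma^y_ij = (E*[ij,y] - F*[ij,x])/(EG - F^2)
Gamma_xxx = -42/85, Gamma_xxy = 0, Gamma_xyy = 133/68, Gamma_yxx = 0, Gamma_yxy = -28/95, Gamma_yyy = 0
d^2x/dtau^2 = -(Gamma_xxx*(-7/4)^2 + 2*Gamma_xxy*(-7/4)*(-1/2) + Gamma_xyy*(-1/2)^2) = 1393/1360
d^2y/dtau^2 = -(Gamma_yxx*(-7/4)^2 + 2*Gamma_yxy*(-7/4)*(-1/2) + Gamma_yyy*(-1/2)^2) = 49/95

Answer: Gamma_xxx = -42/85, Gamma_xxy = 0, Gamma_xyy = 133/68, Gamma_yxx = 0, Gamma_yxy = -28/95, Gamma_yyy = 0; accelerations (d^2x/dtau^2, d^2y/dtau^2) = (1393/1360, 49/95)


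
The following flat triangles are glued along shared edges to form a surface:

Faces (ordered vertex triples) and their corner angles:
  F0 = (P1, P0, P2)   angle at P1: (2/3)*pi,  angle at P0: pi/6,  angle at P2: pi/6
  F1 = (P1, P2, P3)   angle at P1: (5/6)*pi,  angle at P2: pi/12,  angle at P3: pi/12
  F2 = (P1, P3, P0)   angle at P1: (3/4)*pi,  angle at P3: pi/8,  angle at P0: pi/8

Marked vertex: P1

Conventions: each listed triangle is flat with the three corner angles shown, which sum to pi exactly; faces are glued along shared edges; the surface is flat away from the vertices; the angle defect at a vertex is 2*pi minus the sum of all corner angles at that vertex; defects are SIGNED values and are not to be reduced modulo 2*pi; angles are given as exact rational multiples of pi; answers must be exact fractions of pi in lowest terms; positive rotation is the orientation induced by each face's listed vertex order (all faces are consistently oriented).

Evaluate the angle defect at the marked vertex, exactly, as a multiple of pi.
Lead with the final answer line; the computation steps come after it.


Answer: defect(P1) = -pi/4

Sum of corner angles at P1: (9/4)*pi
defect = 2*pi - (9/4)*pi


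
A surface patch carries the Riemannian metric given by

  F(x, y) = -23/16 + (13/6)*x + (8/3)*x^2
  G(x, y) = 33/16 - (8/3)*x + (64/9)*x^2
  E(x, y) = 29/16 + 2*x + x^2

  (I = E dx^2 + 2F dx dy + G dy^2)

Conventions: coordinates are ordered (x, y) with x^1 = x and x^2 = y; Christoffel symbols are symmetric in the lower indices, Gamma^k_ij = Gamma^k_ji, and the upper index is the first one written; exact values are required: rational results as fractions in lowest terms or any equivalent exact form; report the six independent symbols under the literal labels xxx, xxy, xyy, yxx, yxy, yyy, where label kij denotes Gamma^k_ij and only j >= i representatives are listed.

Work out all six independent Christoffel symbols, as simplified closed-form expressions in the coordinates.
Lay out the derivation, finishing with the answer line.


E = 29/16 + 2*x + x^2; F = -23/16 + (13/6)*x + (8/3)*x^2; G = 33/16 - (8/3)*x + (64/9)*x^2
Gamma^k_ij = (1/2) g^{kl} (d_i g_jl + d_j g_il - d_l g_ij), with g^inv = (1/(EG-F^2)) [[G, -F], [-F, E]]
first partials: E_x = 2 + 2*x, E_y = 0, F_x = 13/6 + (16/3)*x, F_y = 0, G_x = -8/3 + (128/9)*x, G_y = 0
D = EG - F^2 = 107/64 + (265/48)*x + (1813/144)*x^2
expanded: Gamma^x_xx = (G E_x - 2F F_x + F E_y)/(2D), Gamma^x_xy = (G E_y - F G_x)/(2D), Gamma^x_yy = (2G F_y - G G_x - F G_y)/(2D), Gamma^y_xx = (2E F_x - E E_y - F E_x)/(2D), Gamma^y_xy = (E G_x - F E_y)/(2D), Gamma^y_yy = (E G_y - 2F F_y + F G_x)/(2D); substitute and cancel common factors

Answer: Gamma_xxx = (-4096*x^3 - 7424*x^2 + 1364*x + 2982)/(7252*x^2 + 3180*x + 963), Gamma_xxy = (-32768*x^3 - 20480*x^2 + 22656*x - 3312)/(21756*x^2 + 9540*x + 2889), Gamma_xyy = (-262144*x^3 + 147456*x^2 - 94464*x + 14256)/(65268*x^2 + 28620*x + 8667), Gamma_yxx = (1536*x^3 + 4608*x^2 + 7644*x + 3090)/(7252*x^2 + 3180*x + 963), Gamma_yxy = (4096*x^3 + 7424*x^2 + 5888*x - 1392)/(7252*x^2 + 3180*x + 963), Gamma_yyy = (32768*x^3 + 20480*x^2 - 22656*x + 3312)/(21756*x^2 + 9540*x + 2889)


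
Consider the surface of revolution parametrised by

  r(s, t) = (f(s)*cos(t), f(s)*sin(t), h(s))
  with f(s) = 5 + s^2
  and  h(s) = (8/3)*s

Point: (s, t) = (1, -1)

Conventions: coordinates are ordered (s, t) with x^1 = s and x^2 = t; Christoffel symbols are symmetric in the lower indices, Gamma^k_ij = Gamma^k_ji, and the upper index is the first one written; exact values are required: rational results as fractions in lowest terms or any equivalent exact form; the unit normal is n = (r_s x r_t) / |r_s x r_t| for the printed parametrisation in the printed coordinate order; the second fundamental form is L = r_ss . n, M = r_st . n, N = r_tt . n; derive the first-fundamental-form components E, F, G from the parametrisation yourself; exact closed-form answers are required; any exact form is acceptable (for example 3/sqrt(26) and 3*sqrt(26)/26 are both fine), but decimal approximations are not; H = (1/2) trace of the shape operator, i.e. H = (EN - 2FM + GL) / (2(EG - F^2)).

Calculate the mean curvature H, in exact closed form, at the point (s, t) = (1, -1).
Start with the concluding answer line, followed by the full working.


Answer: H = -2/375

f = 6, f' = 2, f'' = 2, h' = 8/3, h'' = 0
E = 100/9, F = 0, G = 36; answer radicand W^2 = 100/9
unnormalised second-form numerators: l = -16/3, m = 0, n = 16; L = l/sqrt(100/9), and similarly M = m/sqrt(W^2), N = n/sqrt(W^2)
H = (E*n - 2*F*m + G*l) / (2*(EG - F^2)*sqrt(W^2)); E*n - 2*F*m + G*l = -128/9, EG - F^2 = 400, so H = (-4/225)/sqrt(100/9)


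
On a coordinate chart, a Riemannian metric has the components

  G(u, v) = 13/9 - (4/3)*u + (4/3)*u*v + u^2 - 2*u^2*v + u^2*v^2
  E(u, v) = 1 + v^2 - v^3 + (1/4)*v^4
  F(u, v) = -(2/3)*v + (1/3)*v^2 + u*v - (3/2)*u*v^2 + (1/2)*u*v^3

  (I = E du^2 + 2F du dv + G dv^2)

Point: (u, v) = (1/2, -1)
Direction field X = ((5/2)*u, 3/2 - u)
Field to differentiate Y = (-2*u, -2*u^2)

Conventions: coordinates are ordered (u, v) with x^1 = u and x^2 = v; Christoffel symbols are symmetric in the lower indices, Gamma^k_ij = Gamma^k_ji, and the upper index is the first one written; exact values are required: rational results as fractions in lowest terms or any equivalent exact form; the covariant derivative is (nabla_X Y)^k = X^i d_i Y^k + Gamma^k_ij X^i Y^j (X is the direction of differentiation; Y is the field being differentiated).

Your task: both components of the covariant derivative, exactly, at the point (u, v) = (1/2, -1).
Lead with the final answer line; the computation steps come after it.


Answer: (nabla_X Y)^u = -281/242, (nabla_X Y)^v = -677/242

E = 13/4, F = -1/2, G = 10/9 at the point
E_u = 0, E_v = -6, F_u = -3, F_v = 17/12, G_u = 4/3, G_v = -1/3
EG - F^2 = 121/36;  g^inv = (36/121) * [[10/9, 1/2], [1/2, 13/4]]
first-kind symbols [ij,l] = (1/2)(d_i g_jl + d_j g_il - d_l g_ij): [uu,u] = E_u/2 = 0, [uu,v] = F_u - E_v/2 = 0, [uv,u] = E_v/2 = -3, [uv,v] = G_u/2 = 2/3, [vv,u] = F_v - G_u/2 = 3/4, [vv,v] = G_v/2 = -1/6
Gamma^u_ij = (G*[ij,u] - F*[ij,v])/(EG - F^2), Gamma^v_ij = (E*[ij,v] - F*[ij,u])/(EG - F^2)
Gamma_uuu = 0, Gamma_uuv = -108/121, Gamma_uvv = 27/121, Gamma_vuu = 0, Gamma_vuv = 24/121, Gamma_vvv = -6/121
X = (5/4, 1), Y = (-1, -1/2) at the point


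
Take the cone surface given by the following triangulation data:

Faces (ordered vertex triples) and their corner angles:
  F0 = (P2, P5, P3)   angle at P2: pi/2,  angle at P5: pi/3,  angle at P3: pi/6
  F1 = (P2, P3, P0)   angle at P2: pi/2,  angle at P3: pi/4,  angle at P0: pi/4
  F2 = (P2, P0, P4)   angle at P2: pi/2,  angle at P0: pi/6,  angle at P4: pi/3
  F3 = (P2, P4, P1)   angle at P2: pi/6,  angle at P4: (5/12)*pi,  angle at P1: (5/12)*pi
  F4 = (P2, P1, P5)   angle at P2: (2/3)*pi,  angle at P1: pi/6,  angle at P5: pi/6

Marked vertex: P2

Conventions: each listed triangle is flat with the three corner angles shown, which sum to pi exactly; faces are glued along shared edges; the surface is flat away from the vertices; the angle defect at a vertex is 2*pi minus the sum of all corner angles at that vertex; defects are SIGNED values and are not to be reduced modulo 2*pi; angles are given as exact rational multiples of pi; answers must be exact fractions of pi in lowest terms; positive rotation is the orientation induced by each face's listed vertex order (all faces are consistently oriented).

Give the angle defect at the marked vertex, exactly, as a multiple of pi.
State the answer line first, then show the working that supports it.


Answer: defect(P2) = -pi/3

Sum of corner angles at P2: (7/3)*pi
defect = 2*pi - (7/3)*pi


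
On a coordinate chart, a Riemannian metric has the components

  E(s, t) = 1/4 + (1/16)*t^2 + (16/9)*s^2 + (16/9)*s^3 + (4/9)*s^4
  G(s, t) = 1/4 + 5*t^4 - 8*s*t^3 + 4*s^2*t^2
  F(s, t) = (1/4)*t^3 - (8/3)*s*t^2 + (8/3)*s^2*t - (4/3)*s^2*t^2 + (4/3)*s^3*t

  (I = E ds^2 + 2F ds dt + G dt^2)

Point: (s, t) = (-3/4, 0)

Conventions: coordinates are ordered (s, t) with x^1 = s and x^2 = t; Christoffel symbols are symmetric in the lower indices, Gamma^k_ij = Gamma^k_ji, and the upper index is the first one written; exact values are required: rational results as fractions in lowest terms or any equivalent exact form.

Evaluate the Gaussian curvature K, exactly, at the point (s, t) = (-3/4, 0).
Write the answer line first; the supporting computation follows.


Answer: K = -15824/1681

E = 41/64, F = 0, G = 1/4, EG - F^2 = 41/256 at the point
E_s = -5/12, E_t = 0, F_s = 0, F_t = 15/16, G_s = 0, G_t = 0
E_tt = 1/8, F_st = -7/4, G_ss = 0
Apply the Brioschi formula K = (det M1 - det M2)/(EG - F^2)^2 over the derivative matrices of E, F, G.
M1 = [[-E_tt/2 + F_st - G_ss/2, E_s/2, F_s - E_t/2], [F_t - G_s/2, E, F], [G_t/2, F, G]] = [[-29/16, -5/24, 0], [15/16, 41/64, 0], [0, 0, 1/4]]; det M1 = -989/4096
M2 = [[0, E_t/2, G_s/2], [E_t/2, E, F], [G_s/2, F, G]] = [[0, 0, 0], [0, 41/64, 0], [0, 0, 1/4]]; det M2 = 0
det M1 - det M2 = -989/4096; K = -989/4096 / (41/256)^2 = -15824/1681


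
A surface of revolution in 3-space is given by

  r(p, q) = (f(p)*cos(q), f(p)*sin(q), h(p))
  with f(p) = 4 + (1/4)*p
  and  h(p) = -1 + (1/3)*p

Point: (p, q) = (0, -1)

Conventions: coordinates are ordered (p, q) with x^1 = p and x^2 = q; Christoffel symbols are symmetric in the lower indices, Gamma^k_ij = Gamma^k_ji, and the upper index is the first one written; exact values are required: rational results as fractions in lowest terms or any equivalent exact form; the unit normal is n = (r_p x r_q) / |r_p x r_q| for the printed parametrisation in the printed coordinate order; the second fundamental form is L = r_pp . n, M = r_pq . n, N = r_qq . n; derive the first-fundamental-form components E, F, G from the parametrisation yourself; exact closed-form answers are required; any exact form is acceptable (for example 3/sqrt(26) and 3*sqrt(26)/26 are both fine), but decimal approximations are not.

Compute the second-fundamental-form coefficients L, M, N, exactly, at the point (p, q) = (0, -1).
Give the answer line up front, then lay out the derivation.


Answer: L = 0, M = 0, N = 16/5

f = 4, f' = 1/4, f'' = 0, h' = 1/3, h'' = 0
E = 25/144, F = 0, G = 16; answer radicand W^2 = 25/144
unnormalised second-form numerators: l = 0, m = 0, n = 4/3; L = l/sqrt(25/144), and similarly M = m/sqrt(W^2), N = n/sqrt(W^2)


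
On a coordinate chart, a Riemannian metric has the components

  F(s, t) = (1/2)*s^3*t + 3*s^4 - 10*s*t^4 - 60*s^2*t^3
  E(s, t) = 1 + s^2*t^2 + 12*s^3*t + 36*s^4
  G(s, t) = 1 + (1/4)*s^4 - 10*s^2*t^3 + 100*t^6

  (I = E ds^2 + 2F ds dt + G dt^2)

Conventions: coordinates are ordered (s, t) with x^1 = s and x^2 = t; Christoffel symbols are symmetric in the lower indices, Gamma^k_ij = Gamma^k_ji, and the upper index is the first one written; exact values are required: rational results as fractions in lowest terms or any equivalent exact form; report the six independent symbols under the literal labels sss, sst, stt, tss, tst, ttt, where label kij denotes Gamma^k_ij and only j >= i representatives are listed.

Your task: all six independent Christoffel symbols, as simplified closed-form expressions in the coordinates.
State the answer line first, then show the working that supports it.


Answer: Gamma_sss = (288*s^3 + 72*s^2*t + 4*s*t^2)/(145*s^4 + 48*s^3*t - 40*s^2*t^3 + 4*s^2*t^2 + 400*t^6 + 4), Gamma_sst = (24*s^3 + 4*s^2*t)/(145*s^4 + 48*s^3*t - 40*s^2*t^3 + 4*s^2*t^2 + 400*t^6 + 4), Gamma_stt = (-720*s^2*t^2 - 120*s*t^3)/(145*s^4 + 48*s^3*t - 40*s^2*t^3 + 4*s^2*t^2 + 400*t^6 + 4), Gamma_tss = (24*s^3 + 2*s^2*t - 480*s*t^3 - 40*t^4)/(145*s^4 + 48*s^3*t - 40*s^2*t^3 + 4*s^2*t^2 + 400*t^6 + 4), Gamma_tst = (2*s^3 - 40*s*t^3)/(145*s^4 + 48*s^3*t - 40*s^2*t^3 + 4*s^2*t^2 + 400*t^6 + 4), Gamma_ttt = (-60*s^2*t^2 + 1200*t^5)/(145*s^4 + 48*s^3*t - 40*s^2*t^3 + 4*s^2*t^2 + 400*t^6 + 4)

E = 1 + s^2*t^2 + 12*s^3*t + 36*s^4; F = (1/2)*s^3*t + 3*s^4 - 10*s*t^4 - 60*s^2*t^3; G = 1 + (1/4)*s^4 - 10*s^2*t^3 + 100*t^6
Gamma^k_ij = (1/2) g^{kl} (d_i g_jl + d_j g_il - d_l g_ij), with g^inv = (1/(EG-F^2)) [[G, -F], [-F, E]]
first partials: E_s = 2*s*t^2 + 36*s^2*t + 144*s^3, E_t = 2*s^2*t + 12*s^3, F_s = (3/2)*s^2*t + 12*s^3 - 10*t^4 - 120*s*t^3, F_t = (1/2)*s^3 - 40*s*t^3 - 180*s^2*t^2, G_s = s^3 - 20*s*t^3, G_t = -30*s^2*t^2 + 600*t^5
D = EG - F^2 = 1 + s^2*t^2 + 12*s^3*t + (145/4)*s^4 - 10*s^2*t^3 + 100*t^6
expanded: Gamma^s_ss = (G E_s - 2F F_s + F E_t)/(2D), Gamma^s_st = (G E_t - F G_s)/(2D), Gamma^s_tt = (2G F_t - G G_s - F G_t)/(2D), Gamma^t_ss = (2E F_s - E E_t - F E_s)/(2D), Gamma^t_st = (E G_s - F E_t)/(2D), Gamma^t_tt = (E G_t - 2F F_t + F G_s)/(2D); substitute and cancel common factors


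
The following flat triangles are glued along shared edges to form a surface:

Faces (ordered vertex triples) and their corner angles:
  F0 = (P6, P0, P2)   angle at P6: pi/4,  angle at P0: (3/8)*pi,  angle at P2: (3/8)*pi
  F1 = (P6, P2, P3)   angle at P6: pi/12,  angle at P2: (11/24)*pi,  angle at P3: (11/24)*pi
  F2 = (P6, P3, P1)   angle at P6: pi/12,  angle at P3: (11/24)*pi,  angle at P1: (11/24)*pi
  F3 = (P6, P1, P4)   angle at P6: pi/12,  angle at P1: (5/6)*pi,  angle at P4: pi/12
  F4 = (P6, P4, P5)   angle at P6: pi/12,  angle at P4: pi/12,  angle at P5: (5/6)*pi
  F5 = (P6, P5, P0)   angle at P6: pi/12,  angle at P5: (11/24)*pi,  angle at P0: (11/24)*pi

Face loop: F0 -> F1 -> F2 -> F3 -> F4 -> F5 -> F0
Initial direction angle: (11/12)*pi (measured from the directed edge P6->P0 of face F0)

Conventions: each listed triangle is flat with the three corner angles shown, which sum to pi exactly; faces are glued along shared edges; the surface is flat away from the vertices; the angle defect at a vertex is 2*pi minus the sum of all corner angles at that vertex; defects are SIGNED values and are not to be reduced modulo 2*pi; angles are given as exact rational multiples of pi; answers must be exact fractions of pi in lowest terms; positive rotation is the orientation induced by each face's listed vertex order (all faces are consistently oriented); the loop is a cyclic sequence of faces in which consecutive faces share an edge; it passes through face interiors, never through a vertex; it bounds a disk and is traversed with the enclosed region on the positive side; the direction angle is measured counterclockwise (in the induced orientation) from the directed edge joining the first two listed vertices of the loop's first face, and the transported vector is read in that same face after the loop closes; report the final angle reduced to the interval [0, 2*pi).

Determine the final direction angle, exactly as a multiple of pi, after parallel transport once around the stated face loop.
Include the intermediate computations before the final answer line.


enclosed vertex P6: corner angles sum to (2/3)*pi, defect = 2*pi - (2/3)*pi = (4/3)*pi
transport around the loop rotates by the sum of enclosed defects; add to the initial angle mod 2*pi
final angle = (11/12)*pi + (4/3)*pi = pi/4 (mod 2*pi)

Answer: final direction angle = pi/4


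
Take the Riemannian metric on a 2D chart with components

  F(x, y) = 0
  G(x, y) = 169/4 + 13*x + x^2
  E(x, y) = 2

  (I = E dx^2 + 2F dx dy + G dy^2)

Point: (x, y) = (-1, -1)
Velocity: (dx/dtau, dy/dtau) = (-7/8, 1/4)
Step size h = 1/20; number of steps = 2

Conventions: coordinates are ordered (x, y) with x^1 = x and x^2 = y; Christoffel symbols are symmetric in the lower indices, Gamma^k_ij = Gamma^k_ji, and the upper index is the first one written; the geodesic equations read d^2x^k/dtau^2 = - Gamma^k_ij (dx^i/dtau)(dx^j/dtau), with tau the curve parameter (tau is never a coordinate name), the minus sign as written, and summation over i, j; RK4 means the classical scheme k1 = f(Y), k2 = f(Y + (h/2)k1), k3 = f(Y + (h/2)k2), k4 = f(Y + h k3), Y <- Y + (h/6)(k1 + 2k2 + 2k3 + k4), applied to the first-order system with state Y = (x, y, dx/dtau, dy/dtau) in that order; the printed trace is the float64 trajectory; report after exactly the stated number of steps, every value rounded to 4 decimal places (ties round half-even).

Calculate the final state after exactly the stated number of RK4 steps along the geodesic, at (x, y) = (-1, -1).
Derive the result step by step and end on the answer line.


f(Y) = (dx/dtau, dy/dtau, -Gamma^x_ij Y'^i Y'^j, -Gamma^y_ij Y'^i Y'^j) with the Gammas evaluated at the stage position; h = 0.050000; intermediate values shown to 6 dp
step 0: x = -1.0000, y = -1.0000, dx/dtau = -0.8750, dy/dtau = 0.2500
step 1:
  k1: at (x, y) = (-1.000000, -1.000000), (dx/dtau, dy/dtau) = (-0.875000, 0.250000); Gamma_xxx = 0.000000, Gamma_xxy = 0.000000, Gamma_xyy = -2.750000, Gamma_yxx = 0.000000, Gamma_yxy = 0.181818, Gamma_yyy = 0.000000; k1 = (-0.875000, 0.250000, 0.171875, 0.079545)
  k2: at (x, y) = (-1.021875, -0.993750), (dx/dtau, dy/dtau) = (-0.870703, 0.251989); Gamma_xxx = 0.000000, Gamma_xxy = 0.000000, Gamma_xyy = -2.739063, Gamma_yxx = 0.000000, Gamma_yxy = 0.182544, Gamma_yyy = 0.000000; k2 = (-0.870703, 0.251989, 0.173926, 0.080103)
  k3: at (x, y) = (-1.021768, -0.993700), (dx/dtau, dy/dtau) = (-0.870652, 0.252003); Gamma_xxx = 0.000000, Gamma_xxy = 0.000000, Gamma_xyy = -2.739116, Gamma_yxx = 0.000000, Gamma_yxy = 0.182541, Gamma_yyy = 0.000000; k3 = (-0.870652, 0.252003, 0.173948, 0.080101)
  k4: at (x, y) = (-1.043533, -0.987400), (dx/dtau, dy/dtau) = (-0.866303, 0.254005); Gamma_xxx = 0.000000, Gamma_xxy = 0.000000, Gamma_xyy = -2.728234, Gamma_yxx = 0.000000, Gamma_yxy = 0.183269, Gamma_yyy = 0.000000; k4 = (-0.866303, 0.254005, 0.176022, 0.080655)
  Y <- Y + (h/6)(k1 + 2k2 + 2k3 + k4): x = -1.0435, y = -0.9874, dx/dtau = -0.8663, dy/dtau = 0.2540
step 2:
  k1: at (x, y) = (-1.043533, -0.987400), (dx/dtau, dy/dtau) = (-0.866303, 0.254005); Gamma_xxx = 0.000000, Gamma_xxy = 0.000000, Gamma_xyy = -2.728233, Gamma_yxx = 0.000000, Gamma_yxy = 0.183269, Gamma_yyy = 0.000000; k1 = (-0.866303, 0.254005, 0.176022, 0.080655)
  k2: at (x, y) = (-1.065191, -0.981050), (dx/dtau, dy/dtau) = (-0.861902, 0.256021); Gamma_xxx = 0.000000, Gamma_xxy = 0.000000, Gamma_xyy = -2.717404, Gamma_yxx = 0.000000, Gamma_yxy = 0.183999, Gamma_yyy = 0.000000; k2 = (-0.861902, 0.256021, 0.178118, 0.081205)
  k3: at (x, y) = (-1.065081, -0.981000), (dx/dtau, dy/dtau) = (-0.861850, 0.256035); Gamma_xxx = 0.000000, Gamma_xxy = 0.000000, Gamma_xyy = -2.717460, Gamma_yxx = 0.000000, Gamma_yxy = 0.183995, Gamma_yyy = 0.000000; k3 = (-0.861850, 0.256035, 0.178140, 0.081202)
  k4: at (x, y) = (-1.086626, -0.974598), (dx/dtau, dy/dtau) = (-0.857396, 0.258065); Gamma_xxx = 0.000000, Gamma_xxy = 0.000000, Gamma_xyy = -2.706687, Gamma_yxx = 0.000000, Gamma_yxy = 0.184728, Gamma_yyy = 0.000000; k4 = (-0.857396, 0.258065, 0.180259, 0.081747)
  Y <- Y + (h/6)(k1 + 2k2 + 2k3 + k4): x = -1.0866, y = -0.9746, dx/dtau = -0.8574, dy/dtau = 0.2581

Answer: x = -1.0866, y = -0.9746, dx/dtau = -0.8574, dy/dtau = 0.2581
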